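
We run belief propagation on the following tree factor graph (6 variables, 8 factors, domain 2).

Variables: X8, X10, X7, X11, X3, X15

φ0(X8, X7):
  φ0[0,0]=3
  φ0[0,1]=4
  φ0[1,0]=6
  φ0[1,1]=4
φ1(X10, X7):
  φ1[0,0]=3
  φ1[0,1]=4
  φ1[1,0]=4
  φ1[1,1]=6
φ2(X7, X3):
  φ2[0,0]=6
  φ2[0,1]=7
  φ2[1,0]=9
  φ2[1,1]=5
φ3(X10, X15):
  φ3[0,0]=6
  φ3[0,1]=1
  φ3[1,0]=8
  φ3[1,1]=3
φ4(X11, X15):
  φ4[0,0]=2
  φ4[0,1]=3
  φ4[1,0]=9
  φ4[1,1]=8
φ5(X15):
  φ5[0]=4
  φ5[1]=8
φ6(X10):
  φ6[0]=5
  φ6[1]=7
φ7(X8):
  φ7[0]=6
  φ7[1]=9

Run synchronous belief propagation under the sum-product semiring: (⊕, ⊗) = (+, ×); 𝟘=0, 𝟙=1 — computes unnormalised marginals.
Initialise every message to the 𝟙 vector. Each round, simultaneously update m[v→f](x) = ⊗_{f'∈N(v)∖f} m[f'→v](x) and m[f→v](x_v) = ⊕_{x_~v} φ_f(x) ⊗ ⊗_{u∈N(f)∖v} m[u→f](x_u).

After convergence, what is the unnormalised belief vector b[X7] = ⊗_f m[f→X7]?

init: all messages = 𝟙 over 2 values
r1 m[φ0→X8] = [7, 10]
r1 m[φ0→X7] = [9, 8]
r1 m[φ1→X10] = [7, 10]
r1 m[φ1→X7] = [7, 10]
r1 m[φ2→X7] = [13, 14]
r1 m[φ2→X3] = [15, 12]
r1 m[φ3→X10] = [7, 11]
r1 m[φ3→X15] = [14, 4]
r1 m[φ4→X11] = [5, 17]
r1 m[φ4→X15] = [11, 11]
r1 m[φ5→X15] = [4, 8]
r1 m[φ6→X10] = [5, 7]
r1 m[φ7→X8] = [6, 9]
r1 m[X8→φ0] = [1, 1]
r1 m[X8→φ7] = [1, 1]
r1 m[X10→φ1] = [1, 1]
r1 m[X10→φ3] = [1, 1]
r1 m[X10→φ6] = [1, 1]
r1 m[X7→φ0] = [1, 1]
r1 m[X7→φ1] = [1, 1]
r1 m[X7→φ2] = [1, 1]
r1 m[X11→φ4] = [1, 1]
r1 m[X3→φ2] = [1, 1]
r1 m[X15→φ3] = [1, 1]
r1 m[X15→φ4] = [1, 1]
r1 m[X15→φ5] = [1, 1]
r2 m[φ0→X8] = [7, 10]
r2 m[φ0→X7] = [9, 8]
r2 m[φ1→X10] = [7, 10]
r2 m[φ1→X7] = [7, 10]
r2 m[φ2→X7] = [13, 14]
r2 m[φ2→X3] = [15, 12]
r2 m[φ3→X10] = [7, 11]
r2 m[φ3→X15] = [14, 4]
r2 m[φ4→X11] = [5, 17]
r2 m[φ4→X15] = [11, 11]
r2 m[φ5→X15] = [4, 8]
r2 m[φ6→X10] = [5, 7]
r2 m[φ7→X8] = [6, 9]
r2 m[X8→φ0] = [6, 9]
r2 m[X8→φ7] = [7, 10]
r2 m[X10→φ1] = [35, 77]
r2 m[X10→φ3] = [35, 70]
r2 m[X10→φ6] = [49, 110]
r2 m[X7→φ0] = [91, 140]
r2 m[X7→φ1] = [117, 112]
r2 m[X7→φ2] = [63, 80]
r2 m[X11→φ4] = [1, 1]
r2 m[X3→φ2] = [1, 1]
r2 m[X15→φ3] = [44, 88]
r2 m[X15→φ4] = [56, 32]
r2 m[X15→φ5] = [154, 44]
r3 m[φ0→X8] = [833, 1106]
r3 m[φ0→X7] = [72, 60]
r3 m[φ1→X10] = [799, 1140]
r3 m[φ1→X7] = [413, 602]
r3 m[φ2→X7] = [13, 14]
r3 m[φ2→X3] = [1098, 841]
r3 m[φ3→X10] = [352, 616]
r3 m[φ3→X15] = [770, 245]
r3 m[φ4→X11] = [208, 760]
r3 m[φ4→X15] = [11, 11]
r3 m[φ5→X15] = [4, 8]
r3 m[φ6→X10] = [5, 7]
r3 m[φ7→X8] = [6, 9]
r3 m[X8→φ0] = [6, 9]
r3 m[X8→φ7] = [7, 10]
r3 m[X10→φ1] = [35, 77]
r3 m[X10→φ3] = [35, 70]
r3 m[X10→φ6] = [49, 110]
r3 m[X7→φ0] = [91, 140]
r3 m[X7→φ1] = [117, 112]
r3 m[X7→φ2] = [63, 80]
r3 m[X11→φ4] = [1, 1]
r3 m[X3→φ2] = [1, 1]
r3 m[X15→φ3] = [44, 88]
r3 m[X15→φ4] = [56, 32]
r3 m[X15→φ5] = [154, 44]
r4 m[φ0→X8] = [833, 1106]
r4 m[φ0→X7] = [72, 60]
r4 m[φ1→X10] = [799, 1140]
r4 m[φ1→X7] = [413, 602]
r4 m[φ2→X7] = [13, 14]
r4 m[φ2→X3] = [1098, 841]
r4 m[φ3→X10] = [352, 616]
r4 m[φ3→X15] = [770, 245]
r4 m[φ4→X11] = [208, 760]
r4 m[φ4→X15] = [11, 11]
r4 m[φ5→X15] = [4, 8]
r4 m[φ6→X10] = [5, 7]
r4 m[φ7→X8] = [6, 9]
r4 m[X8→φ0] = [6, 9]
r4 m[X8→φ7] = [833, 1106]
r4 m[X10→φ1] = [1760, 4312]
r4 m[X10→φ3] = [3995, 7980]
r4 m[X10→φ6] = [281248, 702240]
r4 m[X7→φ0] = [5369, 8428]
r4 m[X7→φ1] = [936, 840]
r4 m[X7→φ2] = [29736, 36120]
r4 m[X11→φ4] = [1, 1]
r4 m[X3→φ2] = [1, 1]
r4 m[X15→φ3] = [44, 88]
r4 m[X15→φ4] = [3080, 1960]
r4 m[X15→φ5] = [8470, 2695]
r5 m[φ0→X8] = [49819, 65926]
r5 m[φ0→X7] = [72, 60]
r5 m[φ1→X10] = [6168, 8784]
r5 m[φ1→X7] = [22528, 32912]
r5 m[φ2→X7] = [13, 14]
r5 m[φ2→X3] = [503496, 388752]
r5 m[φ3→X10] = [352, 616]
r5 m[φ3→X15] = [87810, 27935]
r5 m[φ4→X11] = [12040, 43400]
r5 m[φ4→X15] = [11, 11]
r5 m[φ5→X15] = [4, 8]
r5 m[φ6→X10] = [5, 7]
r5 m[φ7→X8] = [6, 9]
r5 m[X8→φ0] = [6, 9]
r5 m[X8→φ7] = [833, 1106]
r5 m[X10→φ1] = [1760, 4312]
r5 m[X10→φ3] = [3995, 7980]
r5 m[X10→φ6] = [281248, 702240]
r5 m[X7→φ0] = [5369, 8428]
r5 m[X7→φ1] = [936, 840]
r5 m[X7→φ2] = [29736, 36120]
r5 m[X11→φ4] = [1, 1]
r5 m[X3→φ2] = [1, 1]
r5 m[X15→φ3] = [44, 88]
r5 m[X15→φ4] = [3080, 1960]
r5 m[X15→φ5] = [8470, 2695]
r6 m[φ0→X8] = [49819, 65926]
r6 m[φ0→X7] = [72, 60]
r6 m[φ1→X10] = [6168, 8784]
r6 m[φ1→X7] = [22528, 32912]
r6 m[φ2→X7] = [13, 14]
r6 m[φ2→X3] = [503496, 388752]
r6 m[φ3→X10] = [352, 616]
r6 m[φ3→X15] = [87810, 27935]
r6 m[φ4→X11] = [12040, 43400]
r6 m[φ4→X15] = [11, 11]
r6 m[φ5→X15] = [4, 8]
r6 m[φ6→X10] = [5, 7]
r6 m[φ7→X8] = [6, 9]
r6 m[X8→φ0] = [6, 9]
r6 m[X8→φ7] = [49819, 65926]
r6 m[X10→φ1] = [1760, 4312]
r6 m[X10→φ3] = [30840, 61488]
r6 m[X10→φ6] = [2171136, 5410944]
r6 m[X7→φ0] = [292864, 460768]
r6 m[X7→φ1] = [936, 840]
r6 m[X7→φ2] = [1622016, 1974720]
r6 m[X11→φ4] = [1, 1]
r6 m[X3→φ2] = [1, 1]
r6 m[X15→φ3] = [44, 88]
r6 m[X15→φ4] = [351240, 223480]
r6 m[X15→φ5] = [965910, 307285]
r7 m[φ0→X8] = [2721664, 3600256]
r7 m[φ0→X7] = [72, 60]
r7 m[φ1→X10] = [6168, 8784]
r7 m[φ1→X7] = [22528, 32912]
r7 m[φ2→X7] = [13, 14]
r7 m[φ2→X3] = [27504576, 21227712]
r7 m[φ3→X10] = [352, 616]
r7 m[φ3→X15] = [676944, 215304]
r7 m[φ4→X11] = [1372920, 4949000]
r7 m[φ4→X15] = [11, 11]
r7 m[φ5→X15] = [4, 8]
r7 m[φ6→X10] = [5, 7]
r7 m[φ7→X8] = [6, 9]
r7 m[X8→φ0] = [6, 9]
r7 m[X8→φ7] = [49819, 65926]
r7 m[X10→φ1] = [1760, 4312]
r7 m[X10→φ3] = [30840, 61488]
r7 m[X10→φ6] = [2171136, 5410944]
r7 m[X7→φ0] = [292864, 460768]
r7 m[X7→φ1] = [936, 840]
r7 m[X7→φ2] = [1622016, 1974720]
r7 m[X11→φ4] = [1, 1]
r7 m[X3→φ2] = [1, 1]
r7 m[X15→φ3] = [44, 88]
r7 m[X15→φ4] = [351240, 223480]
r7 m[X15→φ5] = [965910, 307285]
r8 m[φ0→X8] = [2721664, 3600256]
r8 m[φ0→X7] = [72, 60]
r8 m[φ1→X10] = [6168, 8784]
r8 m[φ1→X7] = [22528, 32912]
r8 m[φ2→X7] = [13, 14]
r8 m[φ2→X3] = [27504576, 21227712]
r8 m[φ3→X10] = [352, 616]
r8 m[φ3→X15] = [676944, 215304]
r8 m[φ4→X11] = [1372920, 4949000]
r8 m[φ4→X15] = [11, 11]
r8 m[φ5→X15] = [4, 8]
r8 m[φ6→X10] = [5, 7]
r8 m[φ7→X8] = [6, 9]
r8 m[X8→φ0] = [6, 9]
r8 m[X8→φ7] = [2721664, 3600256]
r8 m[X10→φ1] = [1760, 4312]
r8 m[X10→φ3] = [30840, 61488]
r8 m[X10→φ6] = [2171136, 5410944]
r8 m[X7→φ0] = [292864, 460768]
r8 m[X7→φ1] = [936, 840]
r8 m[X7→φ2] = [1622016, 1974720]
r8 m[X11→φ4] = [1, 1]
r8 m[X3→φ2] = [1, 1]
r8 m[X15→φ3] = [44, 88]
r8 m[X15→φ4] = [2707776, 1722432]
r8 m[X15→φ5] = [7446384, 2368344]
r9 m[φ0→X8] = [2721664, 3600256]
r9 m[φ0→X7] = [72, 60]
r9 m[φ1→X10] = [6168, 8784]
r9 m[φ1→X7] = [22528, 32912]
r9 m[φ2→X7] = [13, 14]
r9 m[φ2→X3] = [27504576, 21227712]
r9 m[φ3→X10] = [352, 616]
r9 m[φ3→X15] = [676944, 215304]
r9 m[φ4→X11] = [10582848, 38149440]
r9 m[φ4→X15] = [11, 11]
r9 m[φ5→X15] = [4, 8]
r9 m[φ6→X10] = [5, 7]
r9 m[φ7→X8] = [6, 9]
r9 m[X8→φ0] = [6, 9]
r9 m[X8→φ7] = [2721664, 3600256]
r9 m[X10→φ1] = [1760, 4312]
r9 m[X10→φ3] = [30840, 61488]
r9 m[X10→φ6] = [2171136, 5410944]
r9 m[X7→φ0] = [292864, 460768]
r9 m[X7→φ1] = [936, 840]
r9 m[X7→φ2] = [1622016, 1974720]
r9 m[X11→φ4] = [1, 1]
r9 m[X3→φ2] = [1, 1]
r9 m[X15→φ3] = [44, 88]
r9 m[X15→φ4] = [2707776, 1722432]
r9 m[X15→φ5] = [7446384, 2368344]
r10 m[φ0→X8] = [2721664, 3600256]
r10 m[φ0→X7] = [72, 60]
r10 m[φ1→X10] = [6168, 8784]
r10 m[φ1→X7] = [22528, 32912]
r10 m[φ2→X7] = [13, 14]
r10 m[φ2→X3] = [27504576, 21227712]
r10 m[φ3→X10] = [352, 616]
r10 m[φ3→X15] = [676944, 215304]
r10 m[φ4→X11] = [10582848, 38149440]
r10 m[φ4→X15] = [11, 11]
r10 m[φ5→X15] = [4, 8]
r10 m[φ6→X10] = [5, 7]
r10 m[φ7→X8] = [6, 9]
r10 m[X8→φ0] = [6, 9]
r10 m[X8→φ7] = [2721664, 3600256]
r10 m[X10→φ1] = [1760, 4312]
r10 m[X10→φ3] = [30840, 61488]
r10 m[X10→φ6] = [2171136, 5410944]
r10 m[X7→φ0] = [292864, 460768]
r10 m[X7→φ1] = [936, 840]
r10 m[X7→φ2] = [1622016, 1974720]
r10 m[X11→φ4] = [1, 1]
r10 m[X3→φ2] = [1, 1]
r10 m[X15→φ3] = [44, 88]
r10 m[X15→φ4] = [2707776, 1722432]
r10 m[X15→φ5] = [7446384, 2368344]
fixed point reached at round 10
b[X7] = ⊗ incoming = [21086208, 27646080]

b[X7] = [21086208, 27646080]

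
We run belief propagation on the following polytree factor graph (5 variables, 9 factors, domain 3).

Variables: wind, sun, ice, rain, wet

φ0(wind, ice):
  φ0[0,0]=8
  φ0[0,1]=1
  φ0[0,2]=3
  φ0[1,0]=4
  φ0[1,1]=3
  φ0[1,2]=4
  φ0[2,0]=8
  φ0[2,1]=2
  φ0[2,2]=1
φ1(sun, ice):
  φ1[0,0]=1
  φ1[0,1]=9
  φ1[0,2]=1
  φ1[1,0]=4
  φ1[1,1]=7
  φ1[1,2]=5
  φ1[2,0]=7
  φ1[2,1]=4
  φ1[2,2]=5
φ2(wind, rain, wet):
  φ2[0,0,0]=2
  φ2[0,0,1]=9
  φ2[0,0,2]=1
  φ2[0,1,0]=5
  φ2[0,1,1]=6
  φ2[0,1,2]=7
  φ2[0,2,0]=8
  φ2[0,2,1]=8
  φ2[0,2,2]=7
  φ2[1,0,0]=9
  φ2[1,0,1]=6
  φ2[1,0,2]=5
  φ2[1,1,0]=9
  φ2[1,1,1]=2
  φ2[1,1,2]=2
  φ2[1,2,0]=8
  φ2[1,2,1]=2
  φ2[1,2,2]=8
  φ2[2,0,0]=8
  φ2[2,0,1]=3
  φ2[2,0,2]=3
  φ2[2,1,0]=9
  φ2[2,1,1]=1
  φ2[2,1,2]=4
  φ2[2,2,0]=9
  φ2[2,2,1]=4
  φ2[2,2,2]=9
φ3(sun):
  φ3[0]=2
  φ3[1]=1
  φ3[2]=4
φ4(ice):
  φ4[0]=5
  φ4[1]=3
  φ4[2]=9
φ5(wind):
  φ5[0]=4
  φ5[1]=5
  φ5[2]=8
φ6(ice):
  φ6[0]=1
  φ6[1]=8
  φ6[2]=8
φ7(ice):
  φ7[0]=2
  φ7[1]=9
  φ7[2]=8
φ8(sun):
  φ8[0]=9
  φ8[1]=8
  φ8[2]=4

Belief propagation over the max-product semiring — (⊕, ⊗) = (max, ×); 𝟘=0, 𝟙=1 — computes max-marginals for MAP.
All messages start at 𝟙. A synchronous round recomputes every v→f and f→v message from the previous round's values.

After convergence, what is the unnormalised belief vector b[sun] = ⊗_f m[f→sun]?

b[sun] = [5038848, 4147200, 8294400]

init: all messages = 𝟙 over 3 values
r1 m[φ0→wind] = [8, 4, 8]
r1 m[φ0→ice] = [8, 3, 4]
r1 m[φ1→sun] = [9, 7, 7]
r1 m[φ1→ice] = [7, 9, 5]
r1 m[φ2→wind] = [9, 9, 9]
r1 m[φ2→rain] = [9, 9, 9]
r1 m[φ2→wet] = [9, 9, 9]
r1 m[φ3→sun] = [2, 1, 4]
r1 m[φ4→ice] = [5, 3, 9]
r1 m[φ5→wind] = [4, 5, 8]
r1 m[φ6→ice] = [1, 8, 8]
r1 m[φ7→ice] = [2, 9, 8]
r1 m[φ8→sun] = [9, 8, 4]
r1 m[wind→φ0] = [1, 1, 1]
r1 m[wind→φ2] = [1, 1, 1]
r1 m[wind→φ5] = [1, 1, 1]
r1 m[sun→φ1] = [1, 1, 1]
r1 m[sun→φ3] = [1, 1, 1]
r1 m[sun→φ8] = [1, 1, 1]
r1 m[ice→φ0] = [1, 1, 1]
r1 m[ice→φ1] = [1, 1, 1]
r1 m[ice→φ4] = [1, 1, 1]
r1 m[ice→φ6] = [1, 1, 1]
r1 m[ice→φ7] = [1, 1, 1]
r1 m[rain→φ2] = [1, 1, 1]
r1 m[wet→φ2] = [1, 1, 1]
r2 m[φ0→wind] = [8, 4, 8]
r2 m[φ0→ice] = [8, 3, 4]
r2 m[φ1→sun] = [9, 7, 7]
r2 m[φ1→ice] = [7, 9, 5]
r2 m[φ2→wind] = [9, 9, 9]
r2 m[φ2→rain] = [9, 9, 9]
r2 m[φ2→wet] = [9, 9, 9]
r2 m[φ3→sun] = [2, 1, 4]
r2 m[φ4→ice] = [5, 3, 9]
r2 m[φ5→wind] = [4, 5, 8]
r2 m[φ6→ice] = [1, 8, 8]
r2 m[φ7→ice] = [2, 9, 8]
r2 m[φ8→sun] = [9, 8, 4]
r2 m[wind→φ0] = [36, 45, 72]
r2 m[wind→φ2] = [32, 20, 64]
r2 m[wind→φ5] = [72, 36, 72]
r2 m[sun→φ1] = [18, 8, 16]
r2 m[sun→φ3] = [81, 56, 28]
r2 m[sun→φ8] = [18, 7, 28]
r2 m[ice→φ0] = [70, 1944, 2880]
r2 m[ice→φ1] = [80, 648, 2304]
r2 m[ice→φ4] = [112, 1944, 1280]
r2 m[ice→φ6] = [560, 729, 1440]
r2 m[ice→φ7] = [280, 648, 1440]
r2 m[rain→φ2] = [1, 1, 1]
r2 m[wet→φ2] = [1, 1, 1]
r3 m[φ0→wind] = [8640, 11520, 3888]
r3 m[φ0→ice] = [576, 144, 180]
r3 m[φ1→sun] = [5832, 11520, 11520]
r3 m[φ1→ice] = [112, 162, 80]
r3 m[φ2→wind] = [9, 9, 9]
r3 m[φ2→rain] = [512, 576, 576]
r3 m[φ2→wet] = [576, 288, 576]
r3 m[φ3→sun] = [2, 1, 4]
r3 m[φ4→ice] = [5, 3, 9]
r3 m[φ5→wind] = [4, 5, 8]
r3 m[φ6→ice] = [1, 8, 8]
r3 m[φ7→ice] = [2, 9, 8]
r3 m[φ8→sun] = [9, 8, 4]
r3 m[wind→φ0] = [36, 45, 72]
r3 m[wind→φ2] = [32, 20, 64]
r3 m[wind→φ5] = [72, 36, 72]
r3 m[sun→φ1] = [18, 8, 16]
r3 m[sun→φ3] = [81, 56, 28]
r3 m[sun→φ8] = [18, 7, 28]
r3 m[ice→φ0] = [70, 1944, 2880]
r3 m[ice→φ1] = [80, 648, 2304]
r3 m[ice→φ4] = [112, 1944, 1280]
r3 m[ice→φ6] = [560, 729, 1440]
r3 m[ice→φ7] = [280, 648, 1440]
r3 m[rain→φ2] = [1, 1, 1]
r3 m[wet→φ2] = [1, 1, 1]
r4 m[φ0→wind] = [8640, 11520, 3888]
r4 m[φ0→ice] = [576, 144, 180]
r4 m[φ1→sun] = [5832, 11520, 11520]
r4 m[φ1→ice] = [112, 162, 80]
r4 m[φ2→wind] = [9, 9, 9]
r4 m[φ2→rain] = [512, 576, 576]
r4 m[φ2→wet] = [576, 288, 576]
r4 m[φ3→sun] = [2, 1, 4]
r4 m[φ4→ice] = [5, 3, 9]
r4 m[φ5→wind] = [4, 5, 8]
r4 m[φ6→ice] = [1, 8, 8]
r4 m[φ7→ice] = [2, 9, 8]
r4 m[φ8→sun] = [9, 8, 4]
r4 m[wind→φ0] = [36, 45, 72]
r4 m[wind→φ2] = [34560, 57600, 31104]
r4 m[wind→φ5] = [77760, 103680, 34992]
r4 m[sun→φ1] = [18, 8, 16]
r4 m[sun→φ3] = [52488, 92160, 46080]
r4 m[sun→φ8] = [11664, 11520, 46080]
r4 m[ice→φ0] = [1120, 34992, 46080]
r4 m[ice→φ1] = [5760, 31104, 103680]
r4 m[ice→φ4] = [129024, 1679616, 921600]
r4 m[ice→φ6] = [645120, 629856, 1036800]
r4 m[ice→φ7] = [322560, 559872, 1036800]
r4 m[rain→φ2] = [1, 1, 1]
r4 m[wet→φ2] = [1, 1, 1]
r5 m[φ0→wind] = [138240, 184320, 69984]
r5 m[φ0→ice] = [576, 144, 180]
r5 m[φ1→sun] = [279936, 518400, 518400]
r5 m[φ1→ice] = [112, 162, 80]
r5 m[φ2→wind] = [9, 9, 9]
r5 m[φ2→rain] = [518400, 518400, 460800]
r5 m[φ2→wet] = [518400, 345600, 460800]
r5 m[φ3→sun] = [2, 1, 4]
r5 m[φ4→ice] = [5, 3, 9]
r5 m[φ5→wind] = [4, 5, 8]
r5 m[φ6→ice] = [1, 8, 8]
r5 m[φ7→ice] = [2, 9, 8]
r5 m[φ8→sun] = [9, 8, 4]
r5 m[wind→φ0] = [36, 45, 72]
r5 m[wind→φ2] = [34560, 57600, 31104]
r5 m[wind→φ5] = [77760, 103680, 34992]
r5 m[sun→φ1] = [18, 8, 16]
r5 m[sun→φ3] = [52488, 92160, 46080]
r5 m[sun→φ8] = [11664, 11520, 46080]
r5 m[ice→φ0] = [1120, 34992, 46080]
r5 m[ice→φ1] = [5760, 31104, 103680]
r5 m[ice→φ4] = [129024, 1679616, 921600]
r5 m[ice→φ6] = [645120, 629856, 1036800]
r5 m[ice→φ7] = [322560, 559872, 1036800]
r5 m[rain→φ2] = [1, 1, 1]
r5 m[wet→φ2] = [1, 1, 1]
r6 m[φ0→wind] = [138240, 184320, 69984]
r6 m[φ0→ice] = [576, 144, 180]
r6 m[φ1→sun] = [279936, 518400, 518400]
r6 m[φ1→ice] = [112, 162, 80]
r6 m[φ2→wind] = [9, 9, 9]
r6 m[φ2→rain] = [518400, 518400, 460800]
r6 m[φ2→wet] = [518400, 345600, 460800]
r6 m[φ3→sun] = [2, 1, 4]
r6 m[φ4→ice] = [5, 3, 9]
r6 m[φ5→wind] = [4, 5, 8]
r6 m[φ6→ice] = [1, 8, 8]
r6 m[φ7→ice] = [2, 9, 8]
r6 m[φ8→sun] = [9, 8, 4]
r6 m[wind→φ0] = [36, 45, 72]
r6 m[wind→φ2] = [552960, 921600, 559872]
r6 m[wind→φ5] = [1244160, 1658880, 629856]
r6 m[sun→φ1] = [18, 8, 16]
r6 m[sun→φ3] = [2519424, 4147200, 2073600]
r6 m[sun→φ8] = [559872, 518400, 2073600]
r6 m[ice→φ0] = [1120, 34992, 46080]
r6 m[ice→φ1] = [5760, 31104, 103680]
r6 m[ice→φ4] = [129024, 1679616, 921600]
r6 m[ice→φ6] = [645120, 629856, 1036800]
r6 m[ice→φ7] = [322560, 559872, 1036800]
r6 m[rain→φ2] = [1, 1, 1]
r6 m[wet→φ2] = [1, 1, 1]
r7 m[φ0→wind] = [138240, 184320, 69984]
r7 m[φ0→ice] = [576, 144, 180]
r7 m[φ1→sun] = [279936, 518400, 518400]
r7 m[φ1→ice] = [112, 162, 80]
r7 m[φ2→wind] = [9, 9, 9]
r7 m[φ2→rain] = [8294400, 8294400, 7372800]
r7 m[φ2→wet] = [8294400, 5529600, 7372800]
r7 m[φ3→sun] = [2, 1, 4]
r7 m[φ4→ice] = [5, 3, 9]
r7 m[φ5→wind] = [4, 5, 8]
r7 m[φ6→ice] = [1, 8, 8]
r7 m[φ7→ice] = [2, 9, 8]
r7 m[φ8→sun] = [9, 8, 4]
r7 m[wind→φ0] = [36, 45, 72]
r7 m[wind→φ2] = [552960, 921600, 559872]
r7 m[wind→φ5] = [1244160, 1658880, 629856]
r7 m[sun→φ1] = [18, 8, 16]
r7 m[sun→φ3] = [2519424, 4147200, 2073600]
r7 m[sun→φ8] = [559872, 518400, 2073600]
r7 m[ice→φ0] = [1120, 34992, 46080]
r7 m[ice→φ1] = [5760, 31104, 103680]
r7 m[ice→φ4] = [129024, 1679616, 921600]
r7 m[ice→φ6] = [645120, 629856, 1036800]
r7 m[ice→φ7] = [322560, 559872, 1036800]
r7 m[rain→φ2] = [1, 1, 1]
r7 m[wet→φ2] = [1, 1, 1]
r8 m[φ0→wind] = [138240, 184320, 69984]
r8 m[φ0→ice] = [576, 144, 180]
r8 m[φ1→sun] = [279936, 518400, 518400]
r8 m[φ1→ice] = [112, 162, 80]
r8 m[φ2→wind] = [9, 9, 9]
r8 m[φ2→rain] = [8294400, 8294400, 7372800]
r8 m[φ2→wet] = [8294400, 5529600, 7372800]
r8 m[φ3→sun] = [2, 1, 4]
r8 m[φ4→ice] = [5, 3, 9]
r8 m[φ5→wind] = [4, 5, 8]
r8 m[φ6→ice] = [1, 8, 8]
r8 m[φ7→ice] = [2, 9, 8]
r8 m[φ8→sun] = [9, 8, 4]
r8 m[wind→φ0] = [36, 45, 72]
r8 m[wind→φ2] = [552960, 921600, 559872]
r8 m[wind→φ5] = [1244160, 1658880, 629856]
r8 m[sun→φ1] = [18, 8, 16]
r8 m[sun→φ3] = [2519424, 4147200, 2073600]
r8 m[sun→φ8] = [559872, 518400, 2073600]
r8 m[ice→φ0] = [1120, 34992, 46080]
r8 m[ice→φ1] = [5760, 31104, 103680]
r8 m[ice→φ4] = [129024, 1679616, 921600]
r8 m[ice→φ6] = [645120, 629856, 1036800]
r8 m[ice→φ7] = [322560, 559872, 1036800]
r8 m[rain→φ2] = [1, 1, 1]
r8 m[wet→φ2] = [1, 1, 1]
fixed point reached at round 8
b[sun] = ⊗ incoming = [5038848, 4147200, 8294400]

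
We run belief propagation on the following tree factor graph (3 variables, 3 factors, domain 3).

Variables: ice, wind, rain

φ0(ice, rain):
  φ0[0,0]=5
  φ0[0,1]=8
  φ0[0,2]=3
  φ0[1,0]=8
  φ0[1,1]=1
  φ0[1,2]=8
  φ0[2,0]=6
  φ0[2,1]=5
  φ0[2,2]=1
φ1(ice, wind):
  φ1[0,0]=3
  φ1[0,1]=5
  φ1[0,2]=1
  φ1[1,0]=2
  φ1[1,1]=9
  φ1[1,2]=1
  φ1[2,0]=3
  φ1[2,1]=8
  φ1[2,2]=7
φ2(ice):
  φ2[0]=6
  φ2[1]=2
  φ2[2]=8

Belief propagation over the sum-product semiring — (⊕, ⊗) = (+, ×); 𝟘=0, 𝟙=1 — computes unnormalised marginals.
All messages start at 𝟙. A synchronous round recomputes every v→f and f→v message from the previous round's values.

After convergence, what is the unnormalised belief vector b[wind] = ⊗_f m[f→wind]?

b[wind] = [644, 1554, 802]

init: all messages = 𝟙 over 3 values
r1 m[φ0→ice] = [16, 17, 12]
r1 m[φ0→rain] = [19, 14, 12]
r1 m[φ1→ice] = [9, 12, 18]
r1 m[φ1→wind] = [8, 22, 9]
r1 m[φ2→ice] = [6, 2, 8]
r1 m[ice→φ0] = [1, 1, 1]
r1 m[ice→φ1] = [1, 1, 1]
r1 m[ice→φ2] = [1, 1, 1]
r1 m[wind→φ1] = [1, 1, 1]
r1 m[rain→φ0] = [1, 1, 1]
r2 m[φ0→ice] = [16, 17, 12]
r2 m[φ0→rain] = [19, 14, 12]
r2 m[φ1→ice] = [9, 12, 18]
r2 m[φ1→wind] = [8, 22, 9]
r2 m[φ2→ice] = [6, 2, 8]
r2 m[ice→φ0] = [54, 24, 144]
r2 m[ice→φ1] = [96, 34, 96]
r2 m[ice→φ2] = [144, 204, 216]
r2 m[wind→φ1] = [1, 1, 1]
r2 m[rain→φ0] = [1, 1, 1]
r3 m[φ0→ice] = [16, 17, 12]
r3 m[φ0→rain] = [1326, 1176, 498]
r3 m[φ1→ice] = [9, 12, 18]
r3 m[φ1→wind] = [644, 1554, 802]
r3 m[φ2→ice] = [6, 2, 8]
r3 m[ice→φ0] = [54, 24, 144]
r3 m[ice→φ1] = [96, 34, 96]
r3 m[ice→φ2] = [144, 204, 216]
r3 m[wind→φ1] = [1, 1, 1]
r3 m[rain→φ0] = [1, 1, 1]
r4 m[φ0→ice] = [16, 17, 12]
r4 m[φ0→rain] = [1326, 1176, 498]
r4 m[φ1→ice] = [9, 12, 18]
r4 m[φ1→wind] = [644, 1554, 802]
r4 m[φ2→ice] = [6, 2, 8]
r4 m[ice→φ0] = [54, 24, 144]
r4 m[ice→φ1] = [96, 34, 96]
r4 m[ice→φ2] = [144, 204, 216]
r4 m[wind→φ1] = [1, 1, 1]
r4 m[rain→φ0] = [1, 1, 1]
fixed point reached at round 4
b[wind] = ⊗ incoming = [644, 1554, 802]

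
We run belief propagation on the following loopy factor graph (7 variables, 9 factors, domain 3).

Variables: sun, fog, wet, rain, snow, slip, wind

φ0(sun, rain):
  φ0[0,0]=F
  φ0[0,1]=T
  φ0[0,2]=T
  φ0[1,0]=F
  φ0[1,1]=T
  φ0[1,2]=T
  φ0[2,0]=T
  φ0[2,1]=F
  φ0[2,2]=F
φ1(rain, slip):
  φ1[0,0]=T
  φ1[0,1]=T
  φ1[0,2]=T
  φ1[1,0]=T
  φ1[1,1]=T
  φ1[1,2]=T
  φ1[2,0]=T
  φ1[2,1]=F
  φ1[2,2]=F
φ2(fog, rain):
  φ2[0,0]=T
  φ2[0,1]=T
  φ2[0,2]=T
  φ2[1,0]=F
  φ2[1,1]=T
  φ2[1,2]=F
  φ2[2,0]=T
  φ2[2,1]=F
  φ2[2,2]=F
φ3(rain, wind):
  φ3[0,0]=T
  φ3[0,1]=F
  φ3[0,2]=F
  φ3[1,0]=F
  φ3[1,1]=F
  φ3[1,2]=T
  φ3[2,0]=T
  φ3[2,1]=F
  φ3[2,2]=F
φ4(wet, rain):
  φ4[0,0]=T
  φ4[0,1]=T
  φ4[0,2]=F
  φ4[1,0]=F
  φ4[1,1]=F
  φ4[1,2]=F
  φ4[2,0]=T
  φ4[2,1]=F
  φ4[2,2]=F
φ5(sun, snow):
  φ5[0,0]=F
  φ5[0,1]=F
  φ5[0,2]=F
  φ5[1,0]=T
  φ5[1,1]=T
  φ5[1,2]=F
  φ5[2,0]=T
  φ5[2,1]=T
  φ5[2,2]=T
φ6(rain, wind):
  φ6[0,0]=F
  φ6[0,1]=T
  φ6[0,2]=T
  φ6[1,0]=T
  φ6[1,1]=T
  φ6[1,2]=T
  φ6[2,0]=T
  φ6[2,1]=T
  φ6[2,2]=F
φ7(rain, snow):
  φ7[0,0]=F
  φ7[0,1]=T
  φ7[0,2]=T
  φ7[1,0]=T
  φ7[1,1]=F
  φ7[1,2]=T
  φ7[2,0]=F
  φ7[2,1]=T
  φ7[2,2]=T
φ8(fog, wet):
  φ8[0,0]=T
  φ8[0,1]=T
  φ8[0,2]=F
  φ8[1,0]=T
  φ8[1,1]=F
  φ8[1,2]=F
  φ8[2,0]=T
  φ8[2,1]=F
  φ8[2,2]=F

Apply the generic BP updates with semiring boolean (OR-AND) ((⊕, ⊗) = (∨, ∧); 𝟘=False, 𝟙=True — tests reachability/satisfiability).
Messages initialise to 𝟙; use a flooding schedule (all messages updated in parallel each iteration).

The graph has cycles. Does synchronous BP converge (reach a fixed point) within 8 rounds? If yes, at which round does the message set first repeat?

CONVERGED at round 3

init: all messages = 𝟙 over 3 values
r1 m[φ0→sun] = [T, T, T]
r1 m[φ0→rain] = [T, T, T]
r1 m[φ1→rain] = [T, T, T]
r1 m[φ1→slip] = [T, T, T]
r1 m[φ2→fog] = [T, T, T]
r1 m[φ2→rain] = [T, T, T]
r1 m[φ3→rain] = [T, T, T]
r1 m[φ3→wind] = [T, F, T]
r1 m[φ4→wet] = [T, F, T]
r1 m[φ4→rain] = [T, T, F]
r1 m[φ5→sun] = [F, T, T]
r1 m[φ5→snow] = [T, T, T]
r1 m[φ6→rain] = [T, T, T]
r1 m[φ6→wind] = [T, T, T]
r1 m[φ7→rain] = [T, T, T]
r1 m[φ7→snow] = [T, T, T]
r1 m[φ8→fog] = [T, T, T]
r1 m[φ8→wet] = [T, T, F]
r1 m[sun→φ0] = [T, T, T]
r1 m[sun→φ5] = [T, T, T]
r1 m[fog→φ2] = [T, T, T]
r1 m[fog→φ8] = [T, T, T]
r1 m[wet→φ4] = [T, T, T]
r1 m[wet→φ8] = [T, T, T]
r1 m[rain→φ0] = [T, T, T]
r1 m[rain→φ1] = [T, T, T]
r1 m[rain→φ2] = [T, T, T]
r1 m[rain→φ3] = [T, T, T]
r1 m[rain→φ4] = [T, T, T]
r1 m[rain→φ6] = [T, T, T]
r1 m[rain→φ7] = [T, T, T]
r1 m[snow→φ5] = [T, T, T]
r1 m[snow→φ7] = [T, T, T]
r1 m[slip→φ1] = [T, T, T]
r1 m[wind→φ3] = [T, T, T]
r1 m[wind→φ6] = [T, T, T]
r2 m[φ0→sun] = [T, T, T]
r2 m[φ0→rain] = [T, T, T]
r2 m[φ1→rain] = [T, T, T]
r2 m[φ1→slip] = [T, T, T]
r2 m[φ2→fog] = [T, T, T]
r2 m[φ2→rain] = [T, T, T]
r2 m[φ3→rain] = [T, T, T]
r2 m[φ3→wind] = [T, F, T]
r2 m[φ4→wet] = [T, F, T]
r2 m[φ4→rain] = [T, T, F]
r2 m[φ5→sun] = [F, T, T]
r2 m[φ5→snow] = [T, T, T]
r2 m[φ6→rain] = [T, T, T]
r2 m[φ6→wind] = [T, T, T]
r2 m[φ7→rain] = [T, T, T]
r2 m[φ7→snow] = [T, T, T]
r2 m[φ8→fog] = [T, T, T]
r2 m[φ8→wet] = [T, T, F]
r2 m[sun→φ0] = [F, T, T]
r2 m[sun→φ5] = [T, T, T]
r2 m[fog→φ2] = [T, T, T]
r2 m[fog→φ8] = [T, T, T]
r2 m[wet→φ4] = [T, T, F]
r2 m[wet→φ8] = [T, F, T]
r2 m[rain→φ0] = [T, T, F]
r2 m[rain→φ1] = [T, T, F]
r2 m[rain→φ2] = [T, T, F]
r2 m[rain→φ3] = [T, T, F]
r2 m[rain→φ4] = [T, T, T]
r2 m[rain→φ6] = [T, T, F]
r2 m[rain→φ7] = [T, T, F]
r2 m[snow→φ5] = [T, T, T]
r2 m[snow→φ7] = [T, T, T]
r2 m[slip→φ1] = [T, T, T]
r2 m[wind→φ3] = [T, T, T]
r2 m[wind→φ6] = [T, F, T]
r3 m[φ0→sun] = [T, T, T]
r3 m[φ0→rain] = [T, T, T]
r3 m[φ1→rain] = [T, T, T]
r3 m[φ1→slip] = [T, T, T]
r3 m[φ2→fog] = [T, T, T]
r3 m[φ2→rain] = [T, T, T]
r3 m[φ3→rain] = [T, T, T]
r3 m[φ3→wind] = [T, F, T]
r3 m[φ4→wet] = [T, F, T]
r3 m[φ4→rain] = [T, T, F]
r3 m[φ5→sun] = [F, T, T]
r3 m[φ5→snow] = [T, T, T]
r3 m[φ6→rain] = [T, T, T]
r3 m[φ6→wind] = [T, T, T]
r3 m[φ7→rain] = [T, T, T]
r3 m[φ7→snow] = [T, T, T]
r3 m[φ8→fog] = [T, T, T]
r3 m[φ8→wet] = [T, T, F]
r3 m[sun→φ0] = [F, T, T]
r3 m[sun→φ5] = [T, T, T]
r3 m[fog→φ2] = [T, T, T]
r3 m[fog→φ8] = [T, T, T]
r3 m[wet→φ4] = [T, T, F]
r3 m[wet→φ8] = [T, F, T]
r3 m[rain→φ0] = [T, T, F]
r3 m[rain→φ1] = [T, T, F]
r3 m[rain→φ2] = [T, T, F]
r3 m[rain→φ3] = [T, T, F]
r3 m[rain→φ4] = [T, T, T]
r3 m[rain→φ6] = [T, T, F]
r3 m[rain→φ7] = [T, T, F]
r3 m[snow→φ5] = [T, T, T]
r3 m[snow→φ7] = [T, T, T]
r3 m[slip→φ1] = [T, T, T]
r3 m[wind→φ3] = [T, T, T]
r3 m[wind→φ6] = [T, F, T]
fixed point reached at round 3
messages reach a fixed point at round 3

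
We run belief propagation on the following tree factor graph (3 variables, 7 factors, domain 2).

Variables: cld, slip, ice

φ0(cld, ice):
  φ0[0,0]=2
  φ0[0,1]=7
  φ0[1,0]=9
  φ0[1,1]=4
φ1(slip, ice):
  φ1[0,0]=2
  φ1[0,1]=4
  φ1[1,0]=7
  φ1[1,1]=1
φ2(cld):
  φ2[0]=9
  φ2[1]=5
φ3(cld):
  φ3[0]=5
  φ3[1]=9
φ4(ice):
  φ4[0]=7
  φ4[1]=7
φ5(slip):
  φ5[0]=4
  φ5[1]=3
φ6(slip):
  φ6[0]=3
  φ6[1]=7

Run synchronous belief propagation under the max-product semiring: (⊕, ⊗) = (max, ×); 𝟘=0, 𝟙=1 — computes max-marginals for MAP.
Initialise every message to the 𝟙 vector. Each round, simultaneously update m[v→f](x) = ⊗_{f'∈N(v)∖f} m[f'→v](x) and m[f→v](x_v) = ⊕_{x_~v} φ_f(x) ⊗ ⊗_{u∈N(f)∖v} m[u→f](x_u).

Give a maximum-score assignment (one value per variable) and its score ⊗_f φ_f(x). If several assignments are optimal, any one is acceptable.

assignment: (cld=1, slip=1, ice=0); score = 416745

init: all messages = 𝟙 over 2 values
r1 m[φ0→cld] = [7, 9]
r1 m[φ0→ice] = [9, 7]
r1 m[φ1→slip] = [4, 7]
r1 m[φ1→ice] = [7, 4]
r1 m[φ2→cld] = [9, 5]
r1 m[φ3→cld] = [5, 9]
r1 m[φ4→ice] = [7, 7]
r1 m[φ5→slip] = [4, 3]
r1 m[φ6→slip] = [3, 7]
r1 m[cld→φ0] = [1, 1]
r1 m[cld→φ2] = [1, 1]
r1 m[cld→φ3] = [1, 1]
r1 m[slip→φ1] = [1, 1]
r1 m[slip→φ5] = [1, 1]
r1 m[slip→φ6] = [1, 1]
r1 m[ice→φ0] = [1, 1]
r1 m[ice→φ1] = [1, 1]
r1 m[ice→φ4] = [1, 1]
r2 m[φ0→cld] = [7, 9]
r2 m[φ0→ice] = [9, 7]
r2 m[φ1→slip] = [4, 7]
r2 m[φ1→ice] = [7, 4]
r2 m[φ2→cld] = [9, 5]
r2 m[φ3→cld] = [5, 9]
r2 m[φ4→ice] = [7, 7]
r2 m[φ5→slip] = [4, 3]
r2 m[φ6→slip] = [3, 7]
r2 m[cld→φ0] = [45, 45]
r2 m[cld→φ2] = [35, 81]
r2 m[cld→φ3] = [63, 45]
r2 m[slip→φ1] = [12, 21]
r2 m[slip→φ5] = [12, 49]
r2 m[slip→φ6] = [16, 21]
r2 m[ice→φ0] = [49, 28]
r2 m[ice→φ1] = [63, 49]
r2 m[ice→φ4] = [63, 28]
r3 m[φ0→cld] = [196, 441]
r3 m[φ0→ice] = [405, 315]
r3 m[φ1→slip] = [196, 441]
r3 m[φ1→ice] = [147, 48]
r3 m[φ2→cld] = [9, 5]
r3 m[φ3→cld] = [5, 9]
r3 m[φ4→ice] = [7, 7]
r3 m[φ5→slip] = [4, 3]
r3 m[φ6→slip] = [3, 7]
r3 m[cld→φ0] = [45, 45]
r3 m[cld→φ2] = [35, 81]
r3 m[cld→φ3] = [63, 45]
r3 m[slip→φ1] = [12, 21]
r3 m[slip→φ5] = [12, 49]
r3 m[slip→φ6] = [16, 21]
r3 m[ice→φ0] = [49, 28]
r3 m[ice→φ1] = [63, 49]
r3 m[ice→φ4] = [63, 28]
r4 m[φ0→cld] = [196, 441]
r4 m[φ0→ice] = [405, 315]
r4 m[φ1→slip] = [196, 441]
r4 m[φ1→ice] = [147, 48]
r4 m[φ2→cld] = [9, 5]
r4 m[φ3→cld] = [5, 9]
r4 m[φ4→ice] = [7, 7]
r4 m[φ5→slip] = [4, 3]
r4 m[φ6→slip] = [3, 7]
r4 m[cld→φ0] = [45, 45]
r4 m[cld→φ2] = [980, 3969]
r4 m[cld→φ3] = [1764, 2205]
r4 m[slip→φ1] = [12, 21]
r4 m[slip→φ5] = [588, 3087]
r4 m[slip→φ6] = [784, 1323]
r4 m[ice→φ0] = [1029, 336]
r4 m[ice→φ1] = [2835, 2205]
r4 m[ice→φ4] = [59535, 15120]
r5 m[φ0→cld] = [2352, 9261]
r5 m[φ0→ice] = [405, 315]
r5 m[φ1→slip] = [8820, 19845]
r5 m[φ1→ice] = [147, 48]
r5 m[φ2→cld] = [9, 5]
r5 m[φ3→cld] = [5, 9]
r5 m[φ4→ice] = [7, 7]
r5 m[φ5→slip] = [4, 3]
r5 m[φ6→slip] = [3, 7]
r5 m[cld→φ0] = [45, 45]
r5 m[cld→φ2] = [980, 3969]
r5 m[cld→φ3] = [1764, 2205]
r5 m[slip→φ1] = [12, 21]
r5 m[slip→φ5] = [588, 3087]
r5 m[slip→φ6] = [784, 1323]
r5 m[ice→φ0] = [1029, 336]
r5 m[ice→φ1] = [2835, 2205]
r5 m[ice→φ4] = [59535, 15120]
r6 m[φ0→cld] = [2352, 9261]
r6 m[φ0→ice] = [405, 315]
r6 m[φ1→slip] = [8820, 19845]
r6 m[φ1→ice] = [147, 48]
r6 m[φ2→cld] = [9, 5]
r6 m[φ3→cld] = [5, 9]
r6 m[φ4→ice] = [7, 7]
r6 m[φ5→slip] = [4, 3]
r6 m[φ6→slip] = [3, 7]
r6 m[cld→φ0] = [45, 45]
r6 m[cld→φ2] = [11760, 83349]
r6 m[cld→φ3] = [21168, 46305]
r6 m[slip→φ1] = [12, 21]
r6 m[slip→φ5] = [26460, 138915]
r6 m[slip→φ6] = [35280, 59535]
r6 m[ice→φ0] = [1029, 336]
r6 m[ice→φ1] = [2835, 2205]
r6 m[ice→φ4] = [59535, 15120]
r7 m[φ0→cld] = [2352, 9261]
r7 m[φ0→ice] = [405, 315]
r7 m[φ1→slip] = [8820, 19845]
r7 m[φ1→ice] = [147, 48]
r7 m[φ2→cld] = [9, 5]
r7 m[φ3→cld] = [5, 9]
r7 m[φ4→ice] = [7, 7]
r7 m[φ5→slip] = [4, 3]
r7 m[φ6→slip] = [3, 7]
r7 m[cld→φ0] = [45, 45]
r7 m[cld→φ2] = [11760, 83349]
r7 m[cld→φ3] = [21168, 46305]
r7 m[slip→φ1] = [12, 21]
r7 m[slip→φ5] = [26460, 138915]
r7 m[slip→φ6] = [35280, 59535]
r7 m[ice→φ0] = [1029, 336]
r7 m[ice→φ1] = [2835, 2205]
r7 m[ice→φ4] = [59535, 15120]
fixed point reached at round 7
traceback from cld: (cld=1, slip=1, ice=0), score=416745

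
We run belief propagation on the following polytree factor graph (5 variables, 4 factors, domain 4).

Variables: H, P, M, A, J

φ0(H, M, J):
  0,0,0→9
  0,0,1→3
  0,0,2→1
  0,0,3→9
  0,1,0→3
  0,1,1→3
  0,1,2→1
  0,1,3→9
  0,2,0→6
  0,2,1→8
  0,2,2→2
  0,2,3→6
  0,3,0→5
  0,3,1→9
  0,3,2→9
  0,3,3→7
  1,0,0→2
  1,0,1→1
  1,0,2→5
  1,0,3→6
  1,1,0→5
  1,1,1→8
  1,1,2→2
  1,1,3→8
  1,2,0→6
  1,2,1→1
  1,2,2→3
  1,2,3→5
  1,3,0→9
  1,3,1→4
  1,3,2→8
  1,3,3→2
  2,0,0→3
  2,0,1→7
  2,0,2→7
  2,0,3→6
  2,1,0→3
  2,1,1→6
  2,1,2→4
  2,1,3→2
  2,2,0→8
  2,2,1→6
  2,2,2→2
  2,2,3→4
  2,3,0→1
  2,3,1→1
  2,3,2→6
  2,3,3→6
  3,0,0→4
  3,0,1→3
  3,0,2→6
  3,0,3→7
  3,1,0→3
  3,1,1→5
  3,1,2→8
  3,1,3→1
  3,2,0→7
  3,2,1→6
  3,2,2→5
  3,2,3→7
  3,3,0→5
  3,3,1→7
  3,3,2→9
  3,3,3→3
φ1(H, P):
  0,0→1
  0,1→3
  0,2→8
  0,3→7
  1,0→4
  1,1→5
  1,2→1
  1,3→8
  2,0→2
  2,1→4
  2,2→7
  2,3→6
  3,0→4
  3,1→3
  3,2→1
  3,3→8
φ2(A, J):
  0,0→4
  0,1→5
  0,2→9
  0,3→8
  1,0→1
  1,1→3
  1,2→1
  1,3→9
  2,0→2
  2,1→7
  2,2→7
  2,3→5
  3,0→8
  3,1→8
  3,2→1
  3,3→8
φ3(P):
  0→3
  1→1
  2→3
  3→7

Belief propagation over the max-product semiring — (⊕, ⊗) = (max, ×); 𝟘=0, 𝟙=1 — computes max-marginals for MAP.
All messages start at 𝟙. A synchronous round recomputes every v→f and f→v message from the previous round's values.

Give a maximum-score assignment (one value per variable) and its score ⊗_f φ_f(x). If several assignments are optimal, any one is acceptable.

assignment: (H=3, P=3, M=3, A=0, J=2); score = 4536

init: all messages = 𝟙 over 4 values
r1 m[φ0→H] = [9, 9, 8, 9]
r1 m[φ0→M] = [9, 9, 8, 9]
r1 m[φ0→J] = [9, 9, 9, 9]
r1 m[φ1→H] = [8, 8, 7, 8]
r1 m[φ1→P] = [4, 5, 8, 8]
r1 m[φ2→A] = [9, 9, 7, 8]
r1 m[φ2→J] = [8, 8, 9, 9]
r1 m[φ3→P] = [3, 1, 3, 7]
r1 m[H→φ0] = [1, 1, 1, 1]
r1 m[H→φ1] = [1, 1, 1, 1]
r1 m[P→φ1] = [1, 1, 1, 1]
r1 m[P→φ3] = [1, 1, 1, 1]
r1 m[M→φ0] = [1, 1, 1, 1]
r1 m[A→φ2] = [1, 1, 1, 1]
r1 m[J→φ0] = [1, 1, 1, 1]
r1 m[J→φ2] = [1, 1, 1, 1]
r2 m[φ0→H] = [9, 9, 8, 9]
r2 m[φ0→M] = [9, 9, 8, 9]
r2 m[φ0→J] = [9, 9, 9, 9]
r2 m[φ1→H] = [8, 8, 7, 8]
r2 m[φ1→P] = [4, 5, 8, 8]
r2 m[φ2→A] = [9, 9, 7, 8]
r2 m[φ2→J] = [8, 8, 9, 9]
r2 m[φ3→P] = [3, 1, 3, 7]
r2 m[H→φ0] = [8, 8, 7, 8]
r2 m[H→φ1] = [9, 9, 8, 9]
r2 m[P→φ1] = [3, 1, 3, 7]
r2 m[P→φ3] = [4, 5, 8, 8]
r2 m[M→φ0] = [1, 1, 1, 1]
r2 m[A→φ2] = [1, 1, 1, 1]
r2 m[J→φ0] = [8, 8, 9, 9]
r2 m[J→φ2] = [9, 9, 9, 9]
r3 m[φ0→H] = [81, 72, 64, 81]
r3 m[φ0→M] = [648, 648, 512, 648]
r3 m[φ0→J] = [72, 72, 72, 72]
r3 m[φ1→H] = [49, 56, 42, 56]
r3 m[φ1→P] = [36, 45, 72, 72]
r3 m[φ2→A] = [81, 81, 63, 72]
r3 m[φ2→J] = [8, 8, 9, 9]
r3 m[φ3→P] = [3, 1, 3, 7]
r3 m[H→φ0] = [8, 8, 7, 8]
r3 m[H→φ1] = [9, 9, 8, 9]
r3 m[P→φ1] = [3, 1, 3, 7]
r3 m[P→φ3] = [4, 5, 8, 8]
r3 m[M→φ0] = [1, 1, 1, 1]
r3 m[A→φ2] = [1, 1, 1, 1]
r3 m[J→φ0] = [8, 8, 9, 9]
r3 m[J→φ2] = [9, 9, 9, 9]
r4 m[φ0→H] = [81, 72, 64, 81]
r4 m[φ0→M] = [648, 648, 512, 648]
r4 m[φ0→J] = [72, 72, 72, 72]
r4 m[φ1→H] = [49, 56, 42, 56]
r4 m[φ1→P] = [36, 45, 72, 72]
r4 m[φ2→A] = [81, 81, 63, 72]
r4 m[φ2→J] = [8, 8, 9, 9]
r4 m[φ3→P] = [3, 1, 3, 7]
r4 m[H→φ0] = [49, 56, 42, 56]
r4 m[H→φ1] = [81, 72, 64, 81]
r4 m[P→φ1] = [3, 1, 3, 7]
r4 m[P→φ3] = [36, 45, 72, 72]
r4 m[M→φ0] = [1, 1, 1, 1]
r4 m[A→φ2] = [1, 1, 1, 1]
r4 m[J→φ0] = [8, 8, 9, 9]
r4 m[J→φ2] = [72, 72, 72, 72]
r5 m[φ0→H] = [81, 72, 64, 81]
r5 m[φ0→M] = [3969, 4032, 3528, 4536]
r5 m[φ0→J] = [504, 448, 504, 448]
r5 m[φ1→H] = [49, 56, 42, 56]
r5 m[φ1→P] = [324, 360, 648, 648]
r5 m[φ2→A] = [648, 648, 504, 576]
r5 m[φ2→J] = [8, 8, 9, 9]
r5 m[φ3→P] = [3, 1, 3, 7]
r5 m[H→φ0] = [49, 56, 42, 56]
r5 m[H→φ1] = [81, 72, 64, 81]
r5 m[P→φ1] = [3, 1, 3, 7]
r5 m[P→φ3] = [36, 45, 72, 72]
r5 m[M→φ0] = [1, 1, 1, 1]
r5 m[A→φ2] = [1, 1, 1, 1]
r5 m[J→φ0] = [8, 8, 9, 9]
r5 m[J→φ2] = [72, 72, 72, 72]
r6 m[φ0→H] = [81, 72, 64, 81]
r6 m[φ0→M] = [3969, 4032, 3528, 4536]
r6 m[φ0→J] = [504, 448, 504, 448]
r6 m[φ1→H] = [49, 56, 42, 56]
r6 m[φ1→P] = [324, 360, 648, 648]
r6 m[φ2→A] = [648, 648, 504, 576]
r6 m[φ2→J] = [8, 8, 9, 9]
r6 m[φ3→P] = [3, 1, 3, 7]
r6 m[H→φ0] = [49, 56, 42, 56]
r6 m[H→φ1] = [81, 72, 64, 81]
r6 m[P→φ1] = [3, 1, 3, 7]
r6 m[P→φ3] = [324, 360, 648, 648]
r6 m[M→φ0] = [1, 1, 1, 1]
r6 m[A→φ2] = [1, 1, 1, 1]
r6 m[J→φ0] = [8, 8, 9, 9]
r6 m[J→φ2] = [504, 448, 504, 448]
r7 m[φ0→H] = [81, 72, 64, 81]
r7 m[φ0→M] = [3969, 4032, 3528, 4536]
r7 m[φ0→J] = [504, 448, 504, 448]
r7 m[φ1→H] = [49, 56, 42, 56]
r7 m[φ1→P] = [324, 360, 648, 648]
r7 m[φ2→A] = [4536, 4032, 3528, 4032]
r7 m[φ2→J] = [8, 8, 9, 9]
r7 m[φ3→P] = [3, 1, 3, 7]
r7 m[H→φ0] = [49, 56, 42, 56]
r7 m[H→φ1] = [81, 72, 64, 81]
r7 m[P→φ1] = [3, 1, 3, 7]
r7 m[P→φ3] = [324, 360, 648, 648]
r7 m[M→φ0] = [1, 1, 1, 1]
r7 m[A→φ2] = [1, 1, 1, 1]
r7 m[J→φ0] = [8, 8, 9, 9]
r7 m[J→φ2] = [504, 448, 504, 448]
r8 m[φ0→H] = [81, 72, 64, 81]
r8 m[φ0→M] = [3969, 4032, 3528, 4536]
r8 m[φ0→J] = [504, 448, 504, 448]
r8 m[φ1→H] = [49, 56, 42, 56]
r8 m[φ1→P] = [324, 360, 648, 648]
r8 m[φ2→A] = [4536, 4032, 3528, 4032]
r8 m[φ2→J] = [8, 8, 9, 9]
r8 m[φ3→P] = [3, 1, 3, 7]
r8 m[H→φ0] = [49, 56, 42, 56]
r8 m[H→φ1] = [81, 72, 64, 81]
r8 m[P→φ1] = [3, 1, 3, 7]
r8 m[P→φ3] = [324, 360, 648, 648]
r8 m[M→φ0] = [1, 1, 1, 1]
r8 m[A→φ2] = [1, 1, 1, 1]
r8 m[J→φ0] = [8, 8, 9, 9]
r8 m[J→φ2] = [504, 448, 504, 448]
fixed point reached at round 8
traceback from H: (H=3, P=3, M=3, A=0, J=2), score=4536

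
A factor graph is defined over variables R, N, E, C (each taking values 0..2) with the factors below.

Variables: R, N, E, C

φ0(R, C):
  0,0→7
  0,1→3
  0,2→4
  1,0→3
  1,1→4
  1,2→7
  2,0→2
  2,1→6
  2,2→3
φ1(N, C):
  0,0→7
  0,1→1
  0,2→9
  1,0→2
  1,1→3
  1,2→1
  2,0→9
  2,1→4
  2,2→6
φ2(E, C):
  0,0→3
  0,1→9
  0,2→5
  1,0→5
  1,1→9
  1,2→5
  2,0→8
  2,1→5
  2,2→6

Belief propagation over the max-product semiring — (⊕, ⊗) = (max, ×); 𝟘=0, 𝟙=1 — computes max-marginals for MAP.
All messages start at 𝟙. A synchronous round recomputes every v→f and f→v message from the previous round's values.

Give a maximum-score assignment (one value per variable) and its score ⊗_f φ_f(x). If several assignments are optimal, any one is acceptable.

assignment: (R=0, N=2, E=2, C=0); score = 504

init: all messages = 𝟙 over 3 values
r1 m[φ0→R] = [7, 7, 6]
r1 m[φ0→C] = [7, 6, 7]
r1 m[φ1→N] = [9, 3, 9]
r1 m[φ1→C] = [9, 4, 9]
r1 m[φ2→E] = [9, 9, 8]
r1 m[φ2→C] = [8, 9, 6]
r1 m[R→φ0] = [1, 1, 1]
r1 m[N→φ1] = [1, 1, 1]
r1 m[E→φ2] = [1, 1, 1]
r1 m[C→φ0] = [1, 1, 1]
r1 m[C→φ1] = [1, 1, 1]
r1 m[C→φ2] = [1, 1, 1]
r2 m[φ0→R] = [7, 7, 6]
r2 m[φ0→C] = [7, 6, 7]
r2 m[φ1→N] = [9, 3, 9]
r2 m[φ1→C] = [9, 4, 9]
r2 m[φ2→E] = [9, 9, 8]
r2 m[φ2→C] = [8, 9, 6]
r2 m[R→φ0] = [1, 1, 1]
r2 m[N→φ1] = [1, 1, 1]
r2 m[E→φ2] = [1, 1, 1]
r2 m[C→φ0] = [72, 36, 54]
r2 m[C→φ1] = [56, 54, 42]
r2 m[C→φ2] = [63, 24, 63]
r3 m[φ0→R] = [504, 378, 216]
r3 m[φ0→C] = [7, 6, 7]
r3 m[φ1→N] = [392, 162, 504]
r3 m[φ1→C] = [9, 4, 9]
r3 m[φ2→E] = [315, 315, 504]
r3 m[φ2→C] = [8, 9, 6]
r3 m[R→φ0] = [1, 1, 1]
r3 m[N→φ1] = [1, 1, 1]
r3 m[E→φ2] = [1, 1, 1]
r3 m[C→φ0] = [72, 36, 54]
r3 m[C→φ1] = [56, 54, 42]
r3 m[C→φ2] = [63, 24, 63]
r4 m[φ0→R] = [504, 378, 216]
r4 m[φ0→C] = [7, 6, 7]
r4 m[φ1→N] = [392, 162, 504]
r4 m[φ1→C] = [9, 4, 9]
r4 m[φ2→E] = [315, 315, 504]
r4 m[φ2→C] = [8, 9, 6]
r4 m[R→φ0] = [1, 1, 1]
r4 m[N→φ1] = [1, 1, 1]
r4 m[E→φ2] = [1, 1, 1]
r4 m[C→φ0] = [72, 36, 54]
r4 m[C→φ1] = [56, 54, 42]
r4 m[C→φ2] = [63, 24, 63]
fixed point reached at round 4
traceback from R: (R=0, N=2, E=2, C=0), score=504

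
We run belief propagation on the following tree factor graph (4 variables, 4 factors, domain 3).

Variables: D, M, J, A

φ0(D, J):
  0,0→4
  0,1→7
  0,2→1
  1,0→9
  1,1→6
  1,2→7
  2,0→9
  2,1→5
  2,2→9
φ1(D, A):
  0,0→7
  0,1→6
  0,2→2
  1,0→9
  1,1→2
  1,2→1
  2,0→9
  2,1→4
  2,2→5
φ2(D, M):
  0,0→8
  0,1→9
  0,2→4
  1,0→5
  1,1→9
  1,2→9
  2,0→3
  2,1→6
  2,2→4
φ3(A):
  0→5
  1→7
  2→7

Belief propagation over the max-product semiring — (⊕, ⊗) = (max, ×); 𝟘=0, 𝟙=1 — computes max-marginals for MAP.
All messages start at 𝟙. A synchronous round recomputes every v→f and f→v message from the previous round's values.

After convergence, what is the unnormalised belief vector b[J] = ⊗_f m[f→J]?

b[J] = [3645, 2646, 2835]

init: all messages = 𝟙 over 3 values
r1 m[φ0→D] = [7, 9, 9]
r1 m[φ0→J] = [9, 7, 9]
r1 m[φ1→D] = [7, 9, 9]
r1 m[φ1→A] = [9, 6, 5]
r1 m[φ2→D] = [9, 9, 6]
r1 m[φ2→M] = [8, 9, 9]
r1 m[φ3→A] = [5, 7, 7]
r1 m[D→φ0] = [1, 1, 1]
r1 m[D→φ1] = [1, 1, 1]
r1 m[D→φ2] = [1, 1, 1]
r1 m[M→φ2] = [1, 1, 1]
r1 m[J→φ0] = [1, 1, 1]
r1 m[A→φ1] = [1, 1, 1]
r1 m[A→φ3] = [1, 1, 1]
r2 m[φ0→D] = [7, 9, 9]
r2 m[φ0→J] = [9, 7, 9]
r2 m[φ1→D] = [7, 9, 9]
r2 m[φ1→A] = [9, 6, 5]
r2 m[φ2→D] = [9, 9, 6]
r2 m[φ2→M] = [8, 9, 9]
r2 m[φ3→A] = [5, 7, 7]
r2 m[D→φ0] = [63, 81, 54]
r2 m[D→φ1] = [63, 81, 54]
r2 m[D→φ2] = [49, 81, 81]
r2 m[M→φ2] = [1, 1, 1]
r2 m[J→φ0] = [1, 1, 1]
r2 m[A→φ1] = [5, 7, 7]
r2 m[A→φ3] = [9, 6, 5]
r3 m[φ0→D] = [7, 9, 9]
r3 m[φ0→J] = [729, 486, 567]
r3 m[φ1→D] = [42, 45, 45]
r3 m[φ1→A] = [729, 378, 270]
r3 m[φ2→D] = [9, 9, 6]
r3 m[φ2→M] = [405, 729, 729]
r3 m[φ3→A] = [5, 7, 7]
r3 m[D→φ0] = [63, 81, 54]
r3 m[D→φ1] = [63, 81, 54]
r3 m[D→φ2] = [49, 81, 81]
r3 m[M→φ2] = [1, 1, 1]
r3 m[J→φ0] = [1, 1, 1]
r3 m[A→φ1] = [5, 7, 7]
r3 m[A→φ3] = [9, 6, 5]
r4 m[φ0→D] = [7, 9, 9]
r4 m[φ0→J] = [729, 486, 567]
r4 m[φ1→D] = [42, 45, 45]
r4 m[φ1→A] = [729, 378, 270]
r4 m[φ2→D] = [9, 9, 6]
r4 m[φ2→M] = [405, 729, 729]
r4 m[φ3→A] = [5, 7, 7]
r4 m[D→φ0] = [378, 405, 270]
r4 m[D→φ1] = [63, 81, 54]
r4 m[D→φ2] = [294, 405, 405]
r4 m[M→φ2] = [1, 1, 1]
r4 m[J→φ0] = [1, 1, 1]
r4 m[A→φ1] = [5, 7, 7]
r4 m[A→φ3] = [729, 378, 270]
r5 m[φ0→D] = [7, 9, 9]
r5 m[φ0→J] = [3645, 2646, 2835]
r5 m[φ1→D] = [42, 45, 45]
r5 m[φ1→A] = [729, 378, 270]
r5 m[φ2→D] = [9, 9, 6]
r5 m[φ2→M] = [2352, 3645, 3645]
r5 m[φ3→A] = [5, 7, 7]
r5 m[D→φ0] = [378, 405, 270]
r5 m[D→φ1] = [63, 81, 54]
r5 m[D→φ2] = [294, 405, 405]
r5 m[M→φ2] = [1, 1, 1]
r5 m[J→φ0] = [1, 1, 1]
r5 m[A→φ1] = [5, 7, 7]
r5 m[A→φ3] = [729, 378, 270]
r6 m[φ0→D] = [7, 9, 9]
r6 m[φ0→J] = [3645, 2646, 2835]
r6 m[φ1→D] = [42, 45, 45]
r6 m[φ1→A] = [729, 378, 270]
r6 m[φ2→D] = [9, 9, 6]
r6 m[φ2→M] = [2352, 3645, 3645]
r6 m[φ3→A] = [5, 7, 7]
r6 m[D→φ0] = [378, 405, 270]
r6 m[D→φ1] = [63, 81, 54]
r6 m[D→φ2] = [294, 405, 405]
r6 m[M→φ2] = [1, 1, 1]
r6 m[J→φ0] = [1, 1, 1]
r6 m[A→φ1] = [5, 7, 7]
r6 m[A→φ3] = [729, 378, 270]
fixed point reached at round 6
b[J] = ⊗ incoming = [3645, 2646, 2835]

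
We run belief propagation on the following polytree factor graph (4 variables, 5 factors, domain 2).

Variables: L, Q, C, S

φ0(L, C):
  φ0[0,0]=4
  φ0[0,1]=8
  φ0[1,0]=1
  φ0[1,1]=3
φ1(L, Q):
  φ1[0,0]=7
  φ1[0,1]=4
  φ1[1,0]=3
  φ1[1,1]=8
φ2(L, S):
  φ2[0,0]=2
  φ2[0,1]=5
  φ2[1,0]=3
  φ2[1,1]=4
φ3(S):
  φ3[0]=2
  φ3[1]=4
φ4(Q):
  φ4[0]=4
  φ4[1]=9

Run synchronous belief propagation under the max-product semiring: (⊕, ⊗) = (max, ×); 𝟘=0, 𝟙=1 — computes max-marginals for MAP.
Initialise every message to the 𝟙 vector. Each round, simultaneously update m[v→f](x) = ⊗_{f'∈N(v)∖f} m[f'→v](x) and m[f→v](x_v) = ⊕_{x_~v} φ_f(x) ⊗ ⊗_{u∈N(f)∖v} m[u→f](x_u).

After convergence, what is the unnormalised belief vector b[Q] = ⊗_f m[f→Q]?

b[Q] = [4480, 5760]

init: all messages = 𝟙 over 2 values
r1 m[φ0→L] = [8, 3]
r1 m[φ0→C] = [4, 8]
r1 m[φ1→L] = [7, 8]
r1 m[φ1→Q] = [7, 8]
r1 m[φ2→L] = [5, 4]
r1 m[φ2→S] = [3, 5]
r1 m[φ3→S] = [2, 4]
r1 m[φ4→Q] = [4, 9]
r1 m[L→φ0] = [1, 1]
r1 m[L→φ1] = [1, 1]
r1 m[L→φ2] = [1, 1]
r1 m[Q→φ1] = [1, 1]
r1 m[Q→φ4] = [1, 1]
r1 m[C→φ0] = [1, 1]
r1 m[S→φ2] = [1, 1]
r1 m[S→φ3] = [1, 1]
r2 m[φ0→L] = [8, 3]
r2 m[φ0→C] = [4, 8]
r2 m[φ1→L] = [7, 8]
r2 m[φ1→Q] = [7, 8]
r2 m[φ2→L] = [5, 4]
r2 m[φ2→S] = [3, 5]
r2 m[φ3→S] = [2, 4]
r2 m[φ4→Q] = [4, 9]
r2 m[L→φ0] = [35, 32]
r2 m[L→φ1] = [40, 12]
r2 m[L→φ2] = [56, 24]
r2 m[Q→φ1] = [4, 9]
r2 m[Q→φ4] = [7, 8]
r2 m[C→φ0] = [1, 1]
r2 m[S→φ2] = [2, 4]
r2 m[S→φ3] = [3, 5]
r3 m[φ0→L] = [8, 3]
r3 m[φ0→C] = [140, 280]
r3 m[φ1→L] = [36, 72]
r3 m[φ1→Q] = [280, 160]
r3 m[φ2→L] = [20, 16]
r3 m[φ2→S] = [112, 280]
r3 m[φ3→S] = [2, 4]
r3 m[φ4→Q] = [4, 9]
r3 m[L→φ0] = [35, 32]
r3 m[L→φ1] = [40, 12]
r3 m[L→φ2] = [56, 24]
r3 m[Q→φ1] = [4, 9]
r3 m[Q→φ4] = [7, 8]
r3 m[C→φ0] = [1, 1]
r3 m[S→φ2] = [2, 4]
r3 m[S→φ3] = [3, 5]
r4 m[φ0→L] = [8, 3]
r4 m[φ0→C] = [140, 280]
r4 m[φ1→L] = [36, 72]
r4 m[φ1→Q] = [280, 160]
r4 m[φ2→L] = [20, 16]
r4 m[φ2→S] = [112, 280]
r4 m[φ3→S] = [2, 4]
r4 m[φ4→Q] = [4, 9]
r4 m[L→φ0] = [720, 1152]
r4 m[L→φ1] = [160, 48]
r4 m[L→φ2] = [288, 216]
r4 m[Q→φ1] = [4, 9]
r4 m[Q→φ4] = [280, 160]
r4 m[C→φ0] = [1, 1]
r4 m[S→φ2] = [2, 4]
r4 m[S→φ3] = [112, 280]
r5 m[φ0→L] = [8, 3]
r5 m[φ0→C] = [2880, 5760]
r5 m[φ1→L] = [36, 72]
r5 m[φ1→Q] = [1120, 640]
r5 m[φ2→L] = [20, 16]
r5 m[φ2→S] = [648, 1440]
r5 m[φ3→S] = [2, 4]
r5 m[φ4→Q] = [4, 9]
r5 m[L→φ0] = [720, 1152]
r5 m[L→φ1] = [160, 48]
r5 m[L→φ2] = [288, 216]
r5 m[Q→φ1] = [4, 9]
r5 m[Q→φ4] = [280, 160]
r5 m[C→φ0] = [1, 1]
r5 m[S→φ2] = [2, 4]
r5 m[S→φ3] = [112, 280]
r6 m[φ0→L] = [8, 3]
r6 m[φ0→C] = [2880, 5760]
r6 m[φ1→L] = [36, 72]
r6 m[φ1→Q] = [1120, 640]
r6 m[φ2→L] = [20, 16]
r6 m[φ2→S] = [648, 1440]
r6 m[φ3→S] = [2, 4]
r6 m[φ4→Q] = [4, 9]
r6 m[L→φ0] = [720, 1152]
r6 m[L→φ1] = [160, 48]
r6 m[L→φ2] = [288, 216]
r6 m[Q→φ1] = [4, 9]
r6 m[Q→φ4] = [1120, 640]
r6 m[C→φ0] = [1, 1]
r6 m[S→φ2] = [2, 4]
r6 m[S→φ3] = [648, 1440]
r7 m[φ0→L] = [8, 3]
r7 m[φ0→C] = [2880, 5760]
r7 m[φ1→L] = [36, 72]
r7 m[φ1→Q] = [1120, 640]
r7 m[φ2→L] = [20, 16]
r7 m[φ2→S] = [648, 1440]
r7 m[φ3→S] = [2, 4]
r7 m[φ4→Q] = [4, 9]
r7 m[L→φ0] = [720, 1152]
r7 m[L→φ1] = [160, 48]
r7 m[L→φ2] = [288, 216]
r7 m[Q→φ1] = [4, 9]
r7 m[Q→φ4] = [1120, 640]
r7 m[C→φ0] = [1, 1]
r7 m[S→φ2] = [2, 4]
r7 m[S→φ3] = [648, 1440]
fixed point reached at round 7
b[Q] = ⊗ incoming = [4480, 5760]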